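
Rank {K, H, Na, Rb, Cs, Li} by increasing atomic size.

H is in period 1, group 1; Li is in period 2, group 1; Na is in period 3, group 1; K is in period 4, group 1; Rb is in period 5, group 1; Cs is in period 6, group 1.
Radius decreases left→right (rising Z_eff, same n) and increases top→bottom (higher n).
All are in group 1, so atomic radius increases down the group.
So from smallest to largest: H < Li < Na < K < Rb < Cs.

H, Li, Na, K, Rb, Cs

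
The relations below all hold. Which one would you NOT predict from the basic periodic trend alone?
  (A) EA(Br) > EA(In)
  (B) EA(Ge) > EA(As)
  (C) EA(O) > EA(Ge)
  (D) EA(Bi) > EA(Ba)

The general trend: electron affinity increases across a period and decreases down a group.
(A) Br (period 4, group 17) vs In (period 5, group 13): the stated order agrees with the simple trend.
(B) Ge (period 4, group 14) vs As (period 4, group 15): the stated order contradicts the simple trend.
(C) O (period 2, group 16) vs Ge (period 4, group 14): the stated order agrees with the simple trend.
(D) Bi (period 6, group 15) vs Ba (period 6, group 2): the stated order agrees with the simple trend.
The exception is (B): adding an electron to As's half-filled 4p³ is unfavourable, so Ge (4p²) has the more exothermic EA.

(B)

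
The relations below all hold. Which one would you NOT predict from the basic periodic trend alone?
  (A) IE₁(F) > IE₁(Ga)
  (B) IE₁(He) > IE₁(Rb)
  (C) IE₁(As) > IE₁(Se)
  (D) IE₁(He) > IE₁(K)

(C)

The general trend: IE₁ increases across a period and decreases down a group.
(A) F (period 2, group 17) vs Ga (period 4, group 13): the stated order agrees with the simple trend.
(B) He (period 1, group 18) vs Rb (period 5, group 1): the stated order agrees with the simple trend.
(C) As (period 4, group 15) vs Se (period 4, group 16): the stated order contradicts the simple trend.
(D) He (period 1, group 18) vs K (period 4, group 1): the stated order agrees with the simple trend.
The exception is (C): Se (4p⁴) ionizes more easily than half-filled As (4p³).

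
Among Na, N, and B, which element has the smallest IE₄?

N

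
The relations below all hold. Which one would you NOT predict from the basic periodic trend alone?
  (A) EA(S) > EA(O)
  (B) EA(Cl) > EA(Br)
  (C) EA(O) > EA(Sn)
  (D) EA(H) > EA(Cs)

The general trend: electron affinity increases across a period and decreases down a group.
(A) S (period 3, group 16) vs O (period 2, group 16): the stated order contradicts the simple trend.
(B) Cl (period 3, group 17) vs Br (period 4, group 17): the stated order agrees with the simple trend.
(C) O (period 2, group 16) vs Sn (period 5, group 14): the stated order agrees with the simple trend.
(D) H (period 1, group 1) vs Cs (period 6, group 1): the stated order agrees with the simple trend.
The exception is (A): the compact 2p subshell of O repels the added electron more than S's larger 3p does.

(A)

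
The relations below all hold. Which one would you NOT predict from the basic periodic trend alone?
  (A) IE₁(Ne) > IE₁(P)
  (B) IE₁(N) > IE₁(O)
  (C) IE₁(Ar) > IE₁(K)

(B)

The general trend: first ionization energy increases across a period and decreases down a group.
(A) Ne (period 2, group 18) vs P (period 3, group 15): the stated order agrees with the simple trend.
(B) N (period 2, group 15) vs O (period 2, group 16): the stated order contradicts the simple trend.
(C) Ar (period 3, group 18) vs K (period 4, group 1): the stated order agrees with the simple trend.
The exception is (B): pairing an electron in O's 2p⁴ costs repulsion energy, so O ionizes more easily than half-filled N (2p³).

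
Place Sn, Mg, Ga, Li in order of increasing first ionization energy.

Li, Ga, Sn, Mg

First ionization energy rises across a period (greater Z_eff holds electrons more tightly) and falls down a group (valence electrons are farther from the nucleus).
These sit on a diagonal, where the across-period and down-group effects partly cancel.
Ga > Li: period and group pull opposite ways; the across-period shift dominates (579 vs 520 kJ/mol).
Sn > Ga: period and group pull opposite ways; the across-period shift dominates (709 vs 579 kJ/mol).
Mg > Sn: period and group pull opposite ways; the down-group shift dominates (738 vs 709 kJ/mol).
Tabulated first ionization energy (kJ/mol): Li 520, Mg 738, Ga 579, Sn 709.
So from lowest to highest: Li < Ga < Sn < Mg.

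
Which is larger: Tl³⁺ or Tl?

Tl

Forming Tl³⁺ removes 3 electrons from Tl. Fewer electrons for the same nuclear charge means less shielding and a higher Z_eff on the remaining electrons, and for main-group metals the entire outer shell is lost.
A cation is smaller than its parent atom: Tl³⁺ < Tl.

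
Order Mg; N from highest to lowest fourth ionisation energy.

Mg > N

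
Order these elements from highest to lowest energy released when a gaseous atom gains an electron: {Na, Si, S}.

S > Si > Na

Electron affinity generally becomes more exothermic across a period toward the halogens and less exothermic down a group.
All lie in period 3, so electron affinity increases left to right.
So from highest to lowest: S > Si > Na.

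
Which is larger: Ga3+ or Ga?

Ga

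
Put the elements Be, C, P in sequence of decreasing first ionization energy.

C > P > Be

Be is in period 2, group 2; C is in period 2, group 14; P is in period 3, group 15.
Across a period the outer electron is held more tightly (higher IE₁); down a group it sits in a higher shell, more shielded, and comes off more easily.
Here both period and group differ, so the two effects have to be weighed against each other.
P > Be: the two effects oppose for this pair; the across-period effect wins (1012 vs 900 kJ/mol).
C > P: the two effects oppose for this pair; the down-group effect wins (1086 vs 1012 kJ/mol).
Approximate values (kJ/mol): Be 900, C 1086, P 1012.
So from highest to lowest: C > P > Be.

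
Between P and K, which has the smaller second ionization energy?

The second ionization energy removes an electron from the +1 ion. For each element: P⁺ still has 4 valence electrons; K⁺ is the bare [Ar] core.
Core electrons are held far more tightly than valence electrons, so K tops the IE_2 order.
Approximate IE_2 values (kJ/mol): P 1907, K 3052.
So the second ionization energies run P < K.

P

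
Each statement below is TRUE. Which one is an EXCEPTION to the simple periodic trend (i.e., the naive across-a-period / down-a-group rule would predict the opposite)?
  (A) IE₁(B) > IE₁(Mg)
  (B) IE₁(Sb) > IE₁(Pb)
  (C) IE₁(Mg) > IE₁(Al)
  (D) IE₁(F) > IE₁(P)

The general trend: first ionization energy increases across a period and decreases down a group.
(A) B (period 2, group 13) vs Mg (period 3, group 2): the stated order agrees with the simple trend.
(B) Sb (period 5, group 15) vs Pb (period 6, group 14): the stated order agrees with the simple trend.
(C) Mg (period 3, group 2) vs Al (period 3, group 13): the stated order contradicts the simple trend.
(D) F (period 2, group 17) vs P (period 3, group 15): the stated order agrees with the simple trend.
The exception is (C): Al's single 3p electron is easier to remove than one from Mg's filled 3s².

(C)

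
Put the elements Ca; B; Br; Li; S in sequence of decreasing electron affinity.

Br, S, Li, B, Ca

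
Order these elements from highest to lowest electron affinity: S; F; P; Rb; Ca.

Electron affinity generally becomes more exothermic across a period toward the halogens and less exothermic down a group.
These span different periods and groups, so the two trends combine.
Rb > Ca: this pair runs against the simple trend — see the exception note.
P > Rb: both effects reinforce here, so P is clearly the higher of the two.
S > P: S lies to the right of P in period 3, so the across-period effect alone puts S higher.
F > S: relative to S, both the across-period and down-group shifts push F's electron affinity up.
Note the exception: Rb has a higher electron affinity than Ca, contrary to the simple trend — adding an electron to Ca (ns²) has to open a new, higher-energy np subshell, which is unfavourable.
Approximate values (kJ/mol): F 328, P 72, S 200, Ca 2, Rb 47.
So from highest to lowest: F > S > P > Rb > Ca.

F, S, P, Rb, Ca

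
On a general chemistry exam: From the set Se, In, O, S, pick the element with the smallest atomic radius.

O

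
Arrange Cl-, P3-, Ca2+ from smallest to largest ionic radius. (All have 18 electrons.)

Ca2+ < Cl- < P3-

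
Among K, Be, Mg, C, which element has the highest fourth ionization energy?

Be

The fourth ionization energy removes an electron from the +3 ion. For each element: K³⁺ is already 2 electrons into the core; Be³⁺ is already 1 electron into the core; Mg³⁺ is already 1 electron into the core; C³⁺ still has 1 valence electron.
Usually core removal costs more than valence removal, but here the competition is close: a tightly held n=2 valence electron can cost more to remove than an n=3 core electron, so the actual values have to decide it.
Approximate IE_4 values (kJ/mol): K 5877, Be 21007, Mg 10543, C 6223.
Overall IE_4 order: K < C < Mg < Be.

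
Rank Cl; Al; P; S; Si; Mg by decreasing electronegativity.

Cl > S > P > Si > Al > Mg

Electronegativity increases across a period and decreases down a group, tracking effective nuclear charge and atomic size.
All lie in period 3, so electronegativity increases left to right.
So from highest to lowest: Cl > S > P > Si > Al > Mg.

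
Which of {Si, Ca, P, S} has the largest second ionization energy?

S

IE_2 is the cost of taking one more electron from the +1 cation: Si⁺ still has 3 valence electrons; Ca⁺ still has 1 valence electron; P⁺ still has 4 valence electrons; S⁺ still has 5 valence electrons.
All are still removing valence electrons, so compare the +1 ions as you would atoms: IE_2 generally rises across a period (higher Z_eff) and falls down a group (larger shell), subject to the usual subshell exceptions.
Valence configurations: Si⁺ [Ne]3s²3p¹, Ca⁺ [Ar]4s¹, P⁺ [Ne]3s²3p², S⁺ [Ne]3s²3p³.
Tabulated IE_2 (kJ/mol): Si 1577, Ca 1145, P 1907, S 2252.
Hence IE_2: Ca < Si < P < S.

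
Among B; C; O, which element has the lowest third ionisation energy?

B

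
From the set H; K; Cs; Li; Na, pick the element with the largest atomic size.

Cs

H is in period 1, group 1; Li is in period 2, group 1; Na is in period 3, group 1; K is in period 4, group 1; Cs is in period 6, group 1.
Across a period the added protons contract the valence shell; down a group each new principal shell makes the atom larger.
All are in group 1, so atomic radius increases down the group.
The largest atomic size among these belongs to Cs.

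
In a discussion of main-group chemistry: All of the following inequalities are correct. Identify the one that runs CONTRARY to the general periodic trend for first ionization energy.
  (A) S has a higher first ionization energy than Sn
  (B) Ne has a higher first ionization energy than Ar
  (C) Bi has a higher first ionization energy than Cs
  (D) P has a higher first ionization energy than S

The general trend: first ionization energy increases across a period and decreases down a group.
(A) S (period 3, group 16) vs Sn (period 5, group 14): the stated order agrees with the simple trend.
(B) Ne (period 2, group 18) vs Ar (period 3, group 18): the stated order agrees with the simple trend.
(C) Bi (period 6, group 15) vs Cs (period 6, group 1): the stated order agrees with the simple trend.
(D) P (period 3, group 15) vs S (period 3, group 16): the stated order contradicts the simple trend.
The exception is (D): S (3p⁴) ionizes more easily than half-filled P (3p³) because the paired 3p electron in S is pushed out by e⁻–e⁻ repulsion.

(D)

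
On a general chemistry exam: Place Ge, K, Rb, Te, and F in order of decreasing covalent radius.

Rb, K, Te, Ge, F

F is in period 2, group 17; K is in period 4, group 1; Ge is in period 4, group 14; Rb is in period 5, group 1; Te is in period 5, group 16.
Moving right in a period, electrons are added to the same shell under a stronger nuclear pull, so atoms get smaller; moving down, a new shell is opened and atoms get larger.
These span different periods and groups, so the two trends combine.
Ge > F: relative to F, both the across-period and down-group shifts push Ge's atomic radius up.
Te > Ge: period and group pull opposite ways; the down-group shift dominates (136 vs 121 pm).
K > Te: the two effects oppose for this pair; the across-period effect wins (196 vs 136 pm).
Rb > K: they share group 1; the group trend gives Rb the larger value.
Approximate values (pm): F 64, K 196, Ge 121, Rb 210, Te 136.
So from largest to smallest: Rb > K > Te > Ge > F.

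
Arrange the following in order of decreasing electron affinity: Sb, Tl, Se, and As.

As is in period 4, group 15; Se is in period 4, group 16; Sb is in period 5, group 15; Tl is in period 6, group 13.
Adding an electron releases more energy for atoms nearer the top right (short of the noble gases).
Neither a single period nor a single group — weigh both effects.
As > Tl: both effects reinforce here, so As is clearly the higher of the two.
Sb > As: this pair runs against the simple trend — see the exception note.
Se > Sb: relative to Sb, both the across-period and down-group shifts push Se's electron affinity up.
Note the exception: Sb has a higher electron affinity than As, contrary to the simple trend — both are half-filled np³, but the pairing/repulsion penalty for the added electron shrinks as the p orbitals become larger and more diffuse down the group, and for Sb that outweighs the weaker nuclear attraction.
For reference (kJ/mol): As 78, Se 195, Sb 103, Tl 19.
So from highest to lowest: Se > Sb > As > Tl.

Se > Sb > As > Tl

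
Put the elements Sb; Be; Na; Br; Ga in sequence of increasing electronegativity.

Be is in period 2, group 2; Na is in period 3, group 1; Ga is in period 4, group 13; Br is in period 4, group 17; Sb is in period 5, group 15.
Smaller atoms with higher effective nuclear charge are more electronegative.
Neither a single period nor a single group — weigh both effects.
Be > Na: relative to Na, both the across-period and down-group shifts push Be's electronegativity up.
Ga > Be: period and group pull opposite ways; the across-period shift dominates (1.81 vs 1.57).
Sb > Ga: period and group pull opposite ways; the across-period shift dominates (2.05 vs 1.81).
Br > Sb: relative to Sb, both the across-period and down-group shifts push Br's electronegativity up.
Approximate values (Pauling): Be 1.57, Na 0.93, Ga 1.81, Br 2.96, Sb 2.05.
So from lowest to highest: Na < Be < Ga < Sb < Br.

Na, Be, Ga, Sb, Br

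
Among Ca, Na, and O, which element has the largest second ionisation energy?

IE_2 is the cost of taking one more electron from the +1 cation: Ca⁺ still has 1 valence electron; Na⁺ is the bare [Ne] core; O⁺ still has 5 valence electrons.
Breaking into a closed-shell core is much more expensive than removing a leftover valence electron — Na has the largest IE_2 here.
Valence configurations: Ca⁺ [Ar]4s¹, O⁺ [He]2s²2p³.
Approximate IE_2 values (kJ/mol): Ca 1145, Na 4562, O 3388.
Putting it together, IE_2: Ca < O < Na.

Na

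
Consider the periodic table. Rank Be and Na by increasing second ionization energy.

Be < Na

After 1 electron has been removed, what remains? Be⁺ still has 1 valence electron; Na⁺ is the bare [Ne] core.
Core electrons are held far more tightly than valence electrons, so Na tops the IE_2 order.
The numbers (kJ/mol): Be 1757, Na 4562.
So the second ionization energies run Be < Na.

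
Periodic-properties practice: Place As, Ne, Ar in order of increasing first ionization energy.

Ne is in period 2, group 18; Ar is in period 3, group 18; As is in period 4, group 15.
IE₁ increases left→right with effective nuclear charge and decreases top→bottom as the valence shell moves farther out.
These span different periods and groups, so the two trends combine.
Ar > As: both effects reinforce here, so Ar is clearly the higher of the two.
Ne > Ar: they share group 18; the group trend gives Ne the larger value.
Approximate values (kJ/mol): Ne 2081, Ar 1521, As 947.
So from lowest to highest: As < Ar < Ne.

As, Ar, Ne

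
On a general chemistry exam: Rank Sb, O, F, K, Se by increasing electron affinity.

K < Sb < O < Se < F

O is in period 2, group 16; F is in period 2, group 17; K is in period 4, group 1; Se is in period 4, group 16; Sb is in period 5, group 15.
Atoms with high Z_eff and room in the valence shell (especially the halogens) have the most exothermic electron affinities.
These span different periods and groups, so the two trends combine.
Sb > K: the two effects oppose for this pair; the across-period effect wins (103 vs 48 kJ/mol).
O > Sb: relative to Sb, both the across-period and down-group shifts push O's electron affinity up.
Se > O: this pair runs against the simple trend — see the exception note.
F > Se: both effects reinforce here, so F is clearly the higher of the two.
Note the exception: Se has a higher electron affinity than O, contrary to the simple trend — O's compact 2p subshell gives strong electron–electron repulsion on the added electron.
For reference (kJ/mol): O 141, F 328, K 48, Se 195, Sb 103.
So from lowest to highest: K < Sb < O < Se < F.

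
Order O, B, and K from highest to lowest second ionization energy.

O > K > B

Consider each +1 ion: O⁺ still has 5 valence electrons; B⁺ still has 2 valence electrons; K⁺ is the bare [Ar] core.
Usually core removal costs more than valence removal, but here the competition is close: a tightly held n=2 valence electron can cost more to remove than an n=3 core electron, so the actual values have to decide it.
Valence configurations: O⁺ [He]2s²2p³, B⁺ [He]2s².
The numbers (kJ/mol): O 3388, B 2427, K 3052.
Hence IE_2: B < K < O.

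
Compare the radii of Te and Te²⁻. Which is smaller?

Forming Te²⁻ adds 2 electrons to Te. More electron–electron repulsion in the same shell, with unchanged nuclear charge, lets the cloud expand.
An anion is larger than its parent atom: Te²⁻ > Te.

Te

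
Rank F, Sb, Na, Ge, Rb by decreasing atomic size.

Radius decreases left→right (rising Z_eff, same n) and increases top→bottom (higher n).
Neither a single period nor a single group — weigh both effects.
Ge > F: both effects reinforce here, so Ge is clearly the larger of the two.
Sb > Ge: period and group pull opposite ways; the down-group shift dominates (140 vs 121 pm).
Na > Sb: the two effects oppose for this pair; the across-period effect wins (155 vs 140 pm).
Rb > Na: Rb sits below Na in group 1, so the down-group effect alone puts Rb larger.
Approximate values (pm): F 64, Na 155, Ge 121, Rb 210, Sb 140.
So from largest to smallest: Rb > Na > Sb > Ge > F.

Rb, Na, Sb, Ge, F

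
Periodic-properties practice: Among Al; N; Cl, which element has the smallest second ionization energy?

Al

IE_2 is the cost of taking one more electron from the +1 cation: Al⁺ still has 2 valence electrons; N⁺ still has 4 valence electrons; Cl⁺ still has 6 valence electrons.
All are still removing valence electrons, so compare the +1 ions as you would atoms: IE_2 generally rises across a period (higher Z_eff) and falls down a group (larger shell), subject to the usual subshell exceptions.
Valence configurations: Al⁺ [Ne]3s², N⁺ [He]2s²2p², Cl⁺ [Ne]3s²3p⁴.
Approximate IE_2 values (kJ/mol): Al 1817, N 2856, Cl 2298.
Putting it together, IE_2: Al < Cl < N.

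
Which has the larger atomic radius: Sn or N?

Sn

Moving right in a period, electrons are added to the same shell under a stronger nuclear pull, so atoms get smaller; moving down, a new shell is opened and atoms get larger.
These span different periods and groups, so the two trends combine.
Sn > N: relative to N, both the across-period and down-group shifts push Sn's atomic radius up.
Approximate values (pm): N 71, Sn 140.
So Sn has the larger atomic radius (Sn > N).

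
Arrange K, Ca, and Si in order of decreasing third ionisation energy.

Ca > K > Si

After 2 electrons have been removed, what remains? K²⁺ is already 1 electron into the core; Ca²⁺ is the bare [Ar] core; Si²⁺ still has 2 valence electrons.
Pulling an electron out of a noble-gas core costs far more than removing a remaining valence electron, so K and Ca sit at the high end of IE_3.
Tabulated IE_3 (kJ/mol): K 4420, Ca 4912, Si 3232.
So the third ionization energies run Si < K < Ca.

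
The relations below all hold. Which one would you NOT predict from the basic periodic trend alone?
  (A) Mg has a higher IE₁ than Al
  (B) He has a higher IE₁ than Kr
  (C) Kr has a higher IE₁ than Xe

(A)

The general trend: IE₁ increases across a period and decreases down a group.
(A) Mg (period 3, group 2) vs Al (period 3, group 13): the stated order contradicts the simple trend.
(B) He (period 1, group 18) vs Kr (period 4, group 18): the stated order agrees with the simple trend.
(C) Kr (period 4, group 18) vs Xe (period 5, group 18): the stated order agrees with the simple trend.
The exception is (A): Al's single 3p electron is easier to remove than one from Mg's filled 3s².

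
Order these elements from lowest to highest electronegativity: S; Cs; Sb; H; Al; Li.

Cs < Li < Al < Sb < H < S

Electronegativity increases across a period and decreases down a group, tracking effective nuclear charge and atomic size.
Neither a single period nor a single group — weigh both effects.
Li > Cs: Li sits above Cs in group 1, so the down-group effect alone puts Li higher.
Al > Li: the two effects oppose for this pair; the across-period effect wins (1.61 vs 0.98).
Sb > Al: the two effects oppose for this pair; the across-period effect wins (2.05 vs 1.61).
H > Sb: the two effects oppose for this pair; the down-group effect wins (2.20 vs 2.05).
S > H: the two effects oppose for this pair; the across-period effect wins (2.58 vs 2.20).
Approximate values (Pauling): H 2.20, Li 0.98, Al 1.61, S 2.58, Sb 2.05, Cs 0.79.
So from lowest to highest: Cs < Li < Al < Sb < H < S.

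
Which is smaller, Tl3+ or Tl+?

Tl3+

Both ions have Z = 81 protons, but Tl3+ has lost more electrons, so its remaining electrons feel a larger effective nuclear charge per electron and are pulled in more tightly.
Higher positive charge → smaller ion, so Tl+ > Tl3+.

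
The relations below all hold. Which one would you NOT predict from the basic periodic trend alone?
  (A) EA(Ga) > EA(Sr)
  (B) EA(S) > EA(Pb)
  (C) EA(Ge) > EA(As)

(C)

The general trend: electron affinity increases across a period and decreases down a group.
(A) Ga (period 4, group 13) vs Sr (period 5, group 2): the stated order agrees with the simple trend.
(B) S (period 3, group 16) vs Pb (period 6, group 14): the stated order agrees with the simple trend.
(C) Ge (period 4, group 14) vs As (period 4, group 15): the stated order contradicts the simple trend.
The exception is (C): adding an electron to As's half-filled 4p³ is unfavourable, so Ge (4p²) has the more exothermic EA.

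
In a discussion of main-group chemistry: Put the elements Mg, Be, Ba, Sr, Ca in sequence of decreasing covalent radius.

Ba, Sr, Ca, Mg, Be

Be is in period 2, group 2; Mg is in period 3, group 2; Ca is in period 4, group 2; Sr is in period 5, group 2; Ba is in period 6, group 2.
Moving right in a period, electrons are added to the same shell under a stronger nuclear pull, so atoms get smaller; moving down, a new shell is opened and atoms get larger.
All are in group 2, so atomic radius increases down the group.
So from largest to smallest: Ba > Sr > Ca > Mg > Be.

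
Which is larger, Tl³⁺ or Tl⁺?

Both ions have Z = 81 protons, but Tl³⁺ has lost more electrons, so its remaining electrons feel a larger effective nuclear charge per electron and are pulled in more tightly.
Higher positive charge → smaller ion, so Tl⁺ > Tl³⁺.

Tl⁺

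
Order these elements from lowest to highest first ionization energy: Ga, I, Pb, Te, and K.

K, Ga, Pb, Te, I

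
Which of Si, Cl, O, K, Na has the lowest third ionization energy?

Si

Consider each +2 ion: Si²⁺ still has 2 valence electrons; Cl²⁺ still has 5 valence electrons; O²⁺ still has 4 valence electrons; K²⁺ is already 1 electron into the core; Na²⁺ is already 1 electron into the core.
Usually core removal costs more than valence removal, but here the competition is close: a tightly held n=2 valence electron can cost more to remove than an n=3 core electron, so the actual values have to decide it.
Valence configurations: Si²⁺ [Ne]3s², Cl²⁺ [Ne]3s²3p³, O²⁺ [He]2s²2p².
The numbers (kJ/mol): Si 3232, Cl 3822, O 5300, K 4420, Na 6910.
Hence IE_3: Si < Cl < K < O < Na.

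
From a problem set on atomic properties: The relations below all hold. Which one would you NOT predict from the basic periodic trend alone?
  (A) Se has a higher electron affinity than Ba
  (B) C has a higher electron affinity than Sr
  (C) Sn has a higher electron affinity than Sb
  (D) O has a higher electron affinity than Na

(C)

The general trend: electron affinity increases across a period and decreases down a group.
(A) Se (period 4, group 16) vs Ba (period 6, group 2): the stated order agrees with the simple trend.
(B) C (period 2, group 14) vs Sr (period 5, group 2): the stated order agrees with the simple trend.
(C) Sn (period 5, group 14) vs Sb (period 5, group 15): the stated order contradicts the simple trend.
(D) O (period 2, group 16) vs Na (period 3, group 1): the stated order agrees with the simple trend.
The exception is (C): adding an electron to Sb's half-filled 5p³ is unfavourable, so Sn has the more exothermic EA.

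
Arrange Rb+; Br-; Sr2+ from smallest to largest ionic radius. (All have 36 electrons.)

All of these have 36 electrons, so size is governed by nuclear charge alone: the more protons, the stronger the pull on the same electron cloud, and the smaller the ion.
Nuclear charges: Sr2+ (Z=38), Rb+ (Z=37), Br- (Z=35).
Smallest to largest: Sr2+ < Rb+ < Br-.

Sr2+ < Rb+ < Br-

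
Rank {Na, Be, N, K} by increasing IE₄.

K, N, Na, Be

IE_4 is the cost of taking one more electron from the +3 cation: Na³⁺ is already 2 electrons into the core; Be³⁺ is already 1 electron into the core; N³⁺ still has 2 valence electrons; K³⁺ is already 2 electrons into the core.
Usually core removal costs more than valence removal, but here the competition is close: a tightly held n=2 valence electron can cost more to remove than an n=3 core electron, so the actual values have to decide it.
The numbers (kJ/mol): Na 9543, Be 21007, N 7475, K 5877.
So the fourth ionization energies run K < N < Na < Be.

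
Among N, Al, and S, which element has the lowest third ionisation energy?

Al

IE_3 is the cost of taking one more electron from the +2 cation: N²⁺ still has 3 valence electrons; Al²⁺ still has 1 valence electron; S²⁺ still has 4 valence electrons.
All are still removing valence electrons, so compare the +2 ions as you would atoms: IE_3 generally rises across a period (higher Z_eff) and falls down a group (larger shell), subject to the usual subshell exceptions.
Valence configurations: N²⁺ [He]2s²2p¹, Al²⁺ [Ne]3s¹, S²⁺ [Ne]3s²3p².
Tabulated IE_3 (kJ/mol): N 4578, Al 2745, S 3357.
Overall IE_3 order: Al < S < N.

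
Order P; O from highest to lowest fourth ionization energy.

O > P

After 3 electrons have been removed, what remains? P³⁺ still has 2 valence electrons; O³⁺ still has 3 valence electrons.
All are still removing valence electrons, so compare the +3 ions as you would atoms: IE_4 generally rises across a period (higher Z_eff) and falls down a group (larger shell), subject to the usual subshell exceptions.
Valence configurations: P³⁺ [Ne]3s², O³⁺ [He]2s²2p¹.
Approximate IE_4 values (kJ/mol): P 4964, O 7469.
Overall IE_4 order: P < O.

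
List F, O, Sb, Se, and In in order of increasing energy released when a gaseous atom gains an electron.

In, Sb, O, Se, F

Electron affinity generally becomes more exothermic across a period toward the halogens and less exothermic down a group.
These span different periods and groups, so the two trends combine.
Sb > In: both are in period 5; the period trend gives Sb the larger value.
O > Sb: both effects reinforce here, so O is clearly the higher of the two.
Se > O: this pair runs against the simple trend — see the exception note.
F > Se: relative to Se, both the across-period and down-group shifts push F's electron affinity up.
Note the exception: Se has a higher electron affinity than O, contrary to the simple trend — O's compact 2p subshell gives strong electron–electron repulsion on the added electron.
For reference (kJ/mol): O 141, F 328, Se 195, In 29, Sb 103.
So from lowest to highest: In < Sb < O < Se < F.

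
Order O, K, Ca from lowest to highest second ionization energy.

IE_2 is the cost of taking one more electron from the +1 cation: O⁺ still has 5 valence electrons; K⁺ is the bare [Ar] core; Ca⁺ still has 1 valence electron.
Usually core removal costs more than valence removal, but here the competition is close: a tightly held n=2 valence electron can cost more to remove than an n=3 core electron, so the actual values have to decide it.
Valence configurations: O⁺ [He]2s²2p³, Ca⁺ [Ar]4s¹.
Tabulated IE_2 (kJ/mol): O 3388, K 3052, Ca 1145.
Overall IE_2 order: Ca < K < O.

Ca < K < O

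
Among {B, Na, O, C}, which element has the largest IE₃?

IE_3 is the cost of taking one more electron from the +2 cation: B²⁺ still has 1 valence electron; Na²⁺ is already 1 electron into the core; O²⁺ still has 4 valence electrons; C²⁺ still has 2 valence electrons.
Pulling an electron out of a noble-gas core costs far more than removing a remaining valence electron, so Na sits at the high end of IE_3.
Valence configurations: B²⁺ [He]2s¹, O²⁺ [He]2s²2p², C²⁺ [He]2s².
Approximate IE_3 values (kJ/mol): B 3660, Na 6910, O 5300, C 4620.
Hence IE_3: B < C < O < Na.

Na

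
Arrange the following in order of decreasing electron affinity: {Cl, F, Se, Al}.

Electron affinity generally becomes more exothermic across a period toward the halogens and less exothermic down a group.
Here both period and group differ, so the two effects have to be weighed against each other.
Se > Al: the two effects oppose for this pair; the across-period effect wins (195 vs 42 kJ/mol).
F > Se: both effects reinforce here, so F is clearly the higher of the two.
Cl > F: this pair runs against the simple trend — see the exception note.
Note the exception: Cl has a higher electron affinity than F, contrary to the simple trend — F's small 2p subshell makes the incoming electron feel strong e⁻–e⁻ repulsion, so Cl actually releases more energy on gaining an electron.
Tabulated electron affinity (kJ/mol): F 328, Al 42, Cl 349, Se 195.
So from highest to lowest: Cl > F > Se > Al.

Cl, F, Se, Al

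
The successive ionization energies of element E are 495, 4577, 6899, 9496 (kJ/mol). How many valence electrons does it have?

Look for the largest jump between consecutive ionization energies: IE2/IE1 ≈ 9.2, far larger than any earlier ratio.
That jump marks the point where a core electron is being removed. So the atom has 1 valence electron.

1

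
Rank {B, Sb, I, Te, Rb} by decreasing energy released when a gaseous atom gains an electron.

I > Te > Sb > Rb > B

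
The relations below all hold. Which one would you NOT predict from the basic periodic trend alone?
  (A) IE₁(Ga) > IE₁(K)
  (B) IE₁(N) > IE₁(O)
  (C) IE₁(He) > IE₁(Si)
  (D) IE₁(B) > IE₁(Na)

The general trend: first ionization energy increases across a period and decreases down a group.
(A) Ga (period 4, group 13) vs K (period 4, group 1): the stated order agrees with the simple trend.
(B) N (period 2, group 15) vs O (period 2, group 16): the stated order contradicts the simple trend.
(C) He (period 1, group 18) vs Si (period 3, group 14): the stated order agrees with the simple trend.
(D) B (period 2, group 13) vs Na (period 3, group 1): the stated order agrees with the simple trend.
The exception is (B): pairing an electron in O's 2p⁴ costs repulsion energy, so O ionizes more easily than half-filled N (2p³).

(B)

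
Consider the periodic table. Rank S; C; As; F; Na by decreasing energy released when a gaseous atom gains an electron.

F > S > C > As > Na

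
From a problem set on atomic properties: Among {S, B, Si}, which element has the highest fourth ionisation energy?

The fourth ionization energy removes an electron from the +3 ion. For each element: S³⁺ still has 3 valence electrons; B³⁺ is the bare [He] core; Si³⁺ still has 1 valence electron.
Pulling an electron out of a noble-gas core costs far more than removing a remaining valence electron, so B sits at the high end of IE_4.
Valence configurations: S³⁺ [Ne]3s²3p¹, Si³⁺ [Ne]3s¹.
The numbers (kJ/mol): S 4556, B 25026, Si 4356.
Putting it together, IE_4: Si < S < B.

B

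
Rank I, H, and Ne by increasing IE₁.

H is in period 1, group 1; Ne is in period 2, group 18; I is in period 5, group 17.
First ionization energy rises across a period (greater Z_eff holds electrons more tightly) and falls down a group (valence electrons are farther from the nucleus).
Neither a single period nor a single group — weigh both effects.
H > I: the two effects oppose for this pair; the down-group effect wins (1312 vs 1008 kJ/mol).
Ne > H: period and group pull opposite ways; the across-period shift dominates (2081 vs 1312 kJ/mol).
For reference (kJ/mol): H 1312, Ne 2081, I 1008.
So from lowest to highest: I < H < Ne.

I, H, Ne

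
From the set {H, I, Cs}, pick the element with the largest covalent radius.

Cs

H is in period 1, group 1; I is in period 5, group 17; Cs is in period 6, group 1.
Atomic radius shrinks across a period as nuclear charge pulls the same shell inward, and grows down a group as new shells are added.
Here both period and group differ, so the two effects have to be weighed against each other.
I > H: period and group pull opposite ways; the down-group shift dominates (133 vs 32 pm).
Cs > I: both effects reinforce here, so Cs is clearly the larger of the two.
Approximate values (pm): H 32, I 133, Cs 232.
The largest covalent radius among these belongs to Cs.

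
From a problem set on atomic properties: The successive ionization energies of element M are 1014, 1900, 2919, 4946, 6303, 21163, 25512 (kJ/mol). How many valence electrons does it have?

5

Look for the largest jump between consecutive ionization energies: IE6/IE5 ≈ 3.4, far larger than any earlier ratio.
That jump marks the point where a core electron is being removed. So the atom has 5 valence electrons.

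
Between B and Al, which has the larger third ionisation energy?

IE_3 is the cost of taking one more electron from the +2 cation: B²⁺ still has 1 valence electron; Al²⁺ still has 1 valence electron.
All are still removing valence electrons, so compare the +2 ions as you would atoms: IE_3 generally rises across a period (higher Z_eff) and falls down a group (larger shell), subject to the usual subshell exceptions.
Valence configurations: B²⁺ [He]2s¹, Al²⁺ [Ne]3s¹.
The numbers (kJ/mol): B 3660, Al 2745.
Hence IE_3: Al < B.

B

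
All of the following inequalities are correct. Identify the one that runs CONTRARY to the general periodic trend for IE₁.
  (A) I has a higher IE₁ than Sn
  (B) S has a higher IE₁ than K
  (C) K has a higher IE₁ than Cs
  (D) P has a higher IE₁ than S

(D)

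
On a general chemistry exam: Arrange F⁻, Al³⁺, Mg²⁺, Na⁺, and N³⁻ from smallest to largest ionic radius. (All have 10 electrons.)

Al³⁺ < Mg²⁺ < Na⁺ < F⁻ < N³⁻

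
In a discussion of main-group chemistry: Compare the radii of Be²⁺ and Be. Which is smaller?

Be²⁺

Forming Be²⁺ removes 2 electrons from Be. Fewer electrons for the same nuclear charge means less shielding and a higher Z_eff on the remaining electrons, and for main-group metals the entire outer shell is lost.
A cation is smaller than its parent atom: Be²⁺ < Be.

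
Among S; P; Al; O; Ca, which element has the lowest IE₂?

The second ionization energy removes an electron from the +1 ion. For each element: S⁺ still has 5 valence electrons; P⁺ still has 4 valence electrons; Al⁺ still has 2 valence electrons; O⁺ still has 5 valence electrons; Ca⁺ still has 1 valence electron.
All are still removing valence electrons, so compare the +1 ions as you would atoms: IE_2 generally rises across a period (higher Z_eff) and falls down a group (larger shell), subject to the usual subshell exceptions.
Valence configurations: S⁺ [Ne]3s²3p³, P⁺ [Ne]3s²3p², Al⁺ [Ne]3s², O⁺ [He]2s²2p³, Ca⁺ [Ar]4s¹.
Approximate IE_2 values (kJ/mol): S 2252, P 1907, Al 1817, O 3388, Ca 1145.
Putting it together, IE_2: Ca < Al < P < S < O.

Ca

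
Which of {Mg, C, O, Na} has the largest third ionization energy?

Mg

After 2 electrons have been removed, what remains? Mg²⁺ is the bare [Ne] core; C²⁺ still has 2 valence electrons; O²⁺ still has 4 valence electrons; Na²⁺ is already 1 electron into the core.
Pulling an electron out of a noble-gas core costs far more than removing a remaining valence electron, so Na and Mg sit at the high end of IE_3.
Valence configurations: C²⁺ [He]2s², O²⁺ [He]2s²2p².
Tabulated IE_3 (kJ/mol): Mg 7733, C 4620, O 5300, Na 6910.
Hence IE_3: C < O < Na < Mg.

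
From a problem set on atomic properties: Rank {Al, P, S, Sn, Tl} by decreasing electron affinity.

S, Sn, P, Al, Tl

Al is in period 3, group 13; P is in period 3, group 15; S is in period 3, group 16; Sn is in period 5, group 14; Tl is in period 6, group 13.
Atoms with high Z_eff and room in the valence shell (especially the halogens) have the most exothermic electron affinities.
Here both period and group differ, so the two effects have to be weighed against each other.
Al > Tl: they share group 13; the group trend gives Al the larger value.
P > Al: P lies to the right of Al in period 3, so the across-period effect alone puts P higher.
Sn > P: this pair runs against the simple trend — see the exception note.
S > Sn: both effects reinforce here, so S is clearly the higher of the two.
Note the exception: Sn has a higher electron affinity than P, contrary to the simple trend — adding an electron to P's half-filled np³ subshell costs electron-pairing energy.
For reference (kJ/mol): Al 42, P 72, S 200, Sn 107, Tl 19.
So from highest to lowest: S > Sn > P > Al > Tl.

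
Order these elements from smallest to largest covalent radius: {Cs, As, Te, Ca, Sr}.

Ca is in period 4, group 2; As is in period 4, group 15; Sr is in period 5, group 2; Te is in period 5, group 16; Cs is in period 6, group 1.
Across a period the added protons contract the valence shell; down a group each new principal shell makes the atom larger.
Here both period and group differ, so the two effects have to be weighed against each other.
Te > As: period and group pull opposite ways; the down-group shift dominates (136 vs 121 pm).
Ca > Te: the two effects oppose for this pair; the across-period effect wins (171 vs 136 pm).
Sr > Ca: Sr sits below Ca in group 2, so the down-group effect alone puts Sr larger.
Cs > Sr: relative to Sr, both the across-period and down-group shifts push Cs's atomic radius up.
For reference (pm): Ca 171, As 121, Sr 185, Te 136, Cs 232.
So from smallest to largest: As < Te < Ca < Sr < Cs.

As, Te, Ca, Sr, Cs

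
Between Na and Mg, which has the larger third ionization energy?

Consider each +2 ion: Na²⁺ is already 1 electron into the core; Mg²⁺ is the bare [Ne] core.
All of these are removing an electron from a noble-gas core or deeper; the smaller core (lower principal quantum number) is held far more tightly, and within a period the higher nuclear charge binds the same core more tightly.
The numbers (kJ/mol): Na 6910, Mg 7733.
So the third ionization energies run Na < Mg.

Mg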